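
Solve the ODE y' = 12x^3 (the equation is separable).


Integrate both sides with respect to x: y = ∫ 12x^3 dx = 3x^4 + C.


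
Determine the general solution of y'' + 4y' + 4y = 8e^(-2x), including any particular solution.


Characteristic polynomial (r + 2)² = 0; repeated root r = -2.
y_h = (C₁ + C₂x)e^(-2x). Forcing matches the repeated root (resonance), so try y_p = Ax² e^(-2x).
Substitute and solve for A: 2A = 8, so A = 4.
General solution: y = (C₁ + C₂x + 4x²)e^(-2x).


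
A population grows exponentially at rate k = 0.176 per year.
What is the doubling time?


Exponential growth: P(t) = P₀ e^(0.176t). Set P(t)/P₀ = 2: e^(0.176t) = 2.
Solve: t = ln(2)/0.176 ≈ 3.94 years.


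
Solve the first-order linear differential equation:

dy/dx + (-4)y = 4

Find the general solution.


P(x) = -4 ⇒ μ = e^(-4x).
(μ y)' = 4e^(-4x) ⇒ μ y = -e^(-4x) + C.
Divide by μ: y = -1 + Ce^(4x).


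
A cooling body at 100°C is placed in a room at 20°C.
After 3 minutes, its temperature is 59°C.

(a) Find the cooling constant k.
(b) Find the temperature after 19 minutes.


Newton's law: T(t) = T_a + (T₀ - T_a)e^(-kt).
(a) Use T(3) = 59: (59 - 20)/(100 - 20) = e^(-k·3), so k = -ln(0.487)/3 ≈ 0.2395.
(b) Apply k to t = 19: T(19) = 20 + (80)e^(-4.550) ≈ 20.8°C.


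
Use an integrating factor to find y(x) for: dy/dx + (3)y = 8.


P(x) = 3, Q(x) = 8; integrating factor μ = e^(3x).
(μ y)' = 8e^(3x) ⇒ μ y = (8/3)e^(3x) + C.
Divide by μ: y = 8/3 + Ce^(-3x).


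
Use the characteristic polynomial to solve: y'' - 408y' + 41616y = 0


Characteristic equation: r² - 408r + 41616 = 0, i.e. (r - 204)² = 0.
Repeated root r = 204; include an x factor for the second linearly independent solution.
General solution: y = (C₁ + C₂x)e^(204x).


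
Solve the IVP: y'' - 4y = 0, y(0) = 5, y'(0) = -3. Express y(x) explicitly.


Characteristic roots of r² - 4 = 0 are 2, -2.
General solution y = c₁ e^(2x) + c₂ e^(-2x).
Apply y(0) = 5: c₁ + c₂ = 5. Apply y'(0) = -3: 2 c₁ - 2 c₂ = -3.
Solve: c₁ = 7/4, c₂ = 13/4.
Particular solution: y = (7/4)e^(2x) + (13/4)e^(-2x).


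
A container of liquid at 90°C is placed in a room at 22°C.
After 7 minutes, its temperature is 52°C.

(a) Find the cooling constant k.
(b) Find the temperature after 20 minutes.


Newton's law: T(t) = T_a + (T₀ - T_a)e^(-kt).
(a) Use T(7) = 52: (52 - 22)/(90 - 22) = e^(-k·7), so k = -ln(0.441)/7 ≈ 0.1169.
(b) Apply k to t = 20: T(20) = 22 + (68)e^(-2.338) ≈ 28.6°C.


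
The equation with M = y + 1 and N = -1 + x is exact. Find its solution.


Check exactness: ∂M/∂y = 1 and ∂N/∂x = 1; equal, so the equation is exact.
Integrate M with respect to x (treating y as constant): ∫M dx = xy + x + h(y).
Differentiate w.r.t. y and set equal to N: the x-dependent terms already match, leaving h'(y) = -1. Integrate: h(y) = -y.
So F(x,y) = -y + xy + x.
General solution: -y + xy + x = C.


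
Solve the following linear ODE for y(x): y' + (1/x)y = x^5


P(x) = 1/x ⇒ μ = x^1.
(x^1 y)' = x^6 ⇒ x^1 y = x^7/(7) + C.
Solve for y: y = (1/7)x^6 + C/x^1.


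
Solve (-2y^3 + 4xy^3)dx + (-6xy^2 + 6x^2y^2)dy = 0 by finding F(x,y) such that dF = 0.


Check exactness: ∂M/∂y = -6y^2 + 12xy^2 and ∂N/∂x = -6y^2 + 12xy^2; equal, so the equation is exact.
Integrate M with respect to x (treating y as constant): ∫M dx = -2xy^3 + 2x^2y^3 + h(y).
Differentiate w.r.t. y and set equal to N: all terms match, so h'(y) = 0 and h is a constant absorbed into C.
General solution: -2xy^3 + 2x^2y^3 = C.


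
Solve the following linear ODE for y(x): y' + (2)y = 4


P(x) = 2, Q(x) = 4; integrating factor μ = e^(2x).
(μ y)' = 4e^(2x) ⇒ μ y = 2e^(2x) + C.
Divide by μ: y = 2 + Ce^(-2x).


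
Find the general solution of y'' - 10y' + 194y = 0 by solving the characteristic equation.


Characteristic equation: r² - 10r + 194 = 0.
Discriminant is negative; roots r = 5 ± 13i (complex conjugate pair).
General solution uses e^(α x)(C₁ cos(β x) + C₂ sin(β x)): y = e^(5x)(C₁cos(13x) + C₂sin(13x)).


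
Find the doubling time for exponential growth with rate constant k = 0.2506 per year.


Exponential growth: P(t) = P₀ e^(0.2506t). Set P(t)/P₀ = 2: e^(0.2506t) = 2.
Solve: t = ln(2)/0.2506 ≈ 2.77 years.


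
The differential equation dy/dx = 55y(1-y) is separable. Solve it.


Separate: dy/[y(1-y)] = 55 dx.
Partial fractions: 1/[y(1-y)] = 1/y + 1/(1-y).
Integrate: ln|y/(1-y)| = 55x + C₀.
Solve for y: y = 1/(1 + Ce^(-55x)).


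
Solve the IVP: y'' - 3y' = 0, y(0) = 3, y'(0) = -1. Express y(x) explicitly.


Characteristic roots of r² - 3r = 0 are 3, 0.
General solution y = c₁ e^(3x) + c₂.
Apply y(0) = 3: c₁ + c₂ = 3. Apply y'(0) = -1: 3 c₁ + 0 c₂ = -1.
Solve: c₁ = -1/3, c₂ = 10/3.
Particular solution: y = -(1/3)e^(3x) + 10/3.


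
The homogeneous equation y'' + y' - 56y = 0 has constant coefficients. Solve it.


Characteristic equation: r² + r - 56 = 0.
Factor: (r + 8)(r - 7) = 0 ⇒ r = -8, 7 (distinct real).
General solution: y = C₁e^(-8x) + C₂e^(7x).


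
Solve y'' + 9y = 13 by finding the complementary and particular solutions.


Homogeneous part: r² + 9 = 0 ⇒ r = ±3i, so y_h = C₁cos(3x) + C₂sin(3x).
Try constant y_p = A; plug in: 9A = 13 ⇒ A = 13/9.
General solution: y = C₁cos(3x) + C₂sin(3x) + 13/9.


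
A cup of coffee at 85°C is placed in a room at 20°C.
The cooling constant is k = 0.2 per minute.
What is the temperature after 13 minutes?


Newton's law: dT/dt = -k(T - T_a) has solution T(t) = T_a + (T₀ - T_a)e^(-kt).
Plug in T_a = 20, T₀ = 85, k = 0.2, t = 13: T(13) = 20 + (65)e^(-2.60) ≈ 24.8°C.


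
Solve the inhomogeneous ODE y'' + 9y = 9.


Homogeneous part: r² + 9 = 0 ⇒ r = ±3i, so y_h = C₁cos(3x) + C₂sin(3x).
Try constant y_p = A; plug in: 9A = 9 ⇒ A = 1.
General solution: y = C₁cos(3x) + C₂sin(3x) + 1.


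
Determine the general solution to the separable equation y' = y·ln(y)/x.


Separate: dy/[y ln(y)] =  dx/x.
Substitute u = ln(y): du/u =  dx/x.
Integrate: ln|ln(y)| = ln|x| + C₀, hence ln(y) = C·x.


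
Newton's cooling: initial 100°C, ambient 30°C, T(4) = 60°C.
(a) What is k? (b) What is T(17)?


Newton's law: T(t) = T_a + (T₀ - T_a)e^(-kt).
(a) Use T(4) = 60: (60 - 30)/(100 - 30) = e^(-k·4), so k = -ln(0.429)/4 ≈ 0.2118.
(b) Apply k to t = 17: T(17) = 30 + (70)e^(-3.601) ≈ 31.9°C.


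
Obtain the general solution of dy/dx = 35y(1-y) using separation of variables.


Separate: dy/[y(1-y)] = 35 dx.
Partial fractions: 1/[y(1-y)] = 1/y + 1/(1-y).
Integrate: ln|y/(1-y)| = 35x + C₀.
Solve for y: y = 1/(1 + Ce^(-35x)).


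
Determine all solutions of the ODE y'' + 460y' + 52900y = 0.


Characteristic equation: r² + 460r + 52900 = 0, i.e. (r + 230)² = 0.
Repeated root r = -230; include an x factor for the second linearly independent solution.
General solution: y = (C₁ + C₂x)e^(-230x).


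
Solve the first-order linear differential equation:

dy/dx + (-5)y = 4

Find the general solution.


P(x) = -5 ⇒ μ = e^(-5x).
(μ y)' = 4e^(-5x) ⇒ μ y = -(4/5)e^(-5x) + C.
Divide by μ: y = -4/5 + Ce^(5x).


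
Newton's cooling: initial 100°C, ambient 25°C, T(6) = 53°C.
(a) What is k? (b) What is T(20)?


Newton's law: T(t) = T_a + (T₀ - T_a)e^(-kt).
(a) Use T(6) = 53: (53 - 25)/(100 - 25) = e^(-k·6), so k = -ln(0.373)/6 ≈ 0.1642.
(b) Apply k to t = 20: T(20) = 25 + (75)e^(-3.284) ≈ 27.8°C.


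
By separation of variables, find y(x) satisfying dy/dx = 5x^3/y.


Separate variables: y dy = 5x^3 dx.
Integrate both sides: y²/2 = (5/4)x^4 + C₀.
Multiply by 2: y² = (5/2)x^4 + C.


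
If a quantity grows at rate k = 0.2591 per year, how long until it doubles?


Exponential growth: P(t) = P₀ e^(0.2591t). Set P(t)/P₀ = 2: e^(0.2591t) = 2.
Solve: t = ln(2)/0.2591 ≈ 2.68 years.


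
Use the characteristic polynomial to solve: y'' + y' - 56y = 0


Characteristic equation: r² + r - 56 = 0.
Factor: (r + 8)(r - 7) = 0 ⇒ r = -8, 7 (distinct real).
General solution: y = C₁e^(-8x) + C₂e^(7x).


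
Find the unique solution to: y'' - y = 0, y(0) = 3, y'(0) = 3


Characteristic roots of r² - 1 = 0 are 1, -1.
General solution y = c₁ e^(x) + c₂ e^(-x).
Apply y(0) = 3: c₁ + c₂ = 3. Apply y'(0) = 3: 1 c₁ - 1 c₂ = 3.
Solve: c₁ = 3, c₂ = 0.
Particular solution: y = 3e^(x) + 0e^(-x).


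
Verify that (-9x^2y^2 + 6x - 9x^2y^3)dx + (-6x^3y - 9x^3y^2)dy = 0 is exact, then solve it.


Check exactness: ∂M/∂y = -18x^2y - 27x^2y^2 and ∂N/∂x = -18x^2y - 27x^2y^2; equal, so the equation is exact.
Integrate M with respect to x (treating y as constant): ∫M dx = -3x^3y^2 + 3x^2 - 3x^3y^3 + h(y).
Differentiate w.r.t. y and set equal to N: all terms match, so h'(y) = 0 and h is a constant absorbed into C.
General solution: -3x^3y^2 + 3x^2 - 3x^3y^3 = C.


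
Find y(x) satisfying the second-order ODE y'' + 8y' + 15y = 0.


Characteristic equation: r² + 8r + 15 = 0.
Factor: (r + 3)(r + 5) = 0 ⇒ r = -3, -5 (distinct real).
General solution: y = C₁e^(-3x) + C₂e^(-5x).


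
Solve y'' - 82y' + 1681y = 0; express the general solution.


Characteristic equation: r² - 82r + 1681 = 0, i.e. (r - 41)² = 0.
Repeated root r = 41; include an x factor for the second linearly independent solution.
General solution: y = (C₁ + C₂x)e^(41x).


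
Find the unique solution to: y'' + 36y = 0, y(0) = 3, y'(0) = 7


Characteristic roots of r² + 36 = 0 are ±6i, so y = C₁cos(6x) + C₂sin(6x).
Apply y(0) = 3: C₁ = 3. Differentiate and apply y'(0) = 7: 6·C₂ = 7, so C₂ = 7/6.
Particular solution: y = 3cos(6x) + (7/6)sin(6x).


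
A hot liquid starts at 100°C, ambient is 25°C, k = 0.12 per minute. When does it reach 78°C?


From T(t) = T_a + (T₀ - T_a)e^(-kt), set T(t) = 78:
(78 - 25) / (100 - 25) = e^(-0.12t), so t = -ln(0.707)/0.12 ≈ 2.9 minutes.


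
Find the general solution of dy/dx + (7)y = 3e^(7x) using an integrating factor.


P(x) = 7 ⇒ μ = e^(7x).
(μ y)' = 3e^(14x) ⇒ μ y = (3/14)e^(14x) + C.
Divide by μ: y = (3/14)e^(7x) + Ce^(-7x).


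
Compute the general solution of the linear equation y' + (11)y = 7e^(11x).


P(x) = 11 ⇒ μ = e^(11x).
(μ y)' = 7e^(22x) ⇒ μ y = (7/22)e^(22x) + C.
Divide by μ: y = (7/22)e^(11x) + Ce^(-11x).


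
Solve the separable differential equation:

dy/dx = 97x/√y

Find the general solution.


Separate: √y dy = 97x dx.
Integrate: (2/3)y^(3/2) = (97/2)x² + C.


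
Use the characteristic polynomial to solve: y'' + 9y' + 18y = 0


Characteristic equation: r² + 9r + 18 = 0.
Factor: (r + 3)(r + 6) = 0 ⇒ r = -3, -6 (distinct real).
General solution: y = C₁e^(-3x) + C₂e^(-6x).


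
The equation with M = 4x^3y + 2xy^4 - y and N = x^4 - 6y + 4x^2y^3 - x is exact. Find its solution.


Check exactness: ∂M/∂y = 4x^3 + 8xy^3 - 1 and ∂N/∂x = 4x^3 + 8xy^3 - 1; equal, so the equation is exact.
Integrate M with respect to x (treating y as constant): ∫M dx = x^4y + x^2y^4 - xy + h(y).
Differentiate w.r.t. y and set equal to N: the x-dependent terms already match, leaving h'(y) = -6y. Integrate: h(y) = -3y^2.
So F(x,y) = x^4y - 3y^2 + x^2y^4 - xy.
General solution: x^4y - 3y^2 + x^2y^4 - xy = C.


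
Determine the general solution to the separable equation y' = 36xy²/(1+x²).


Separate: dy/y² = 36x/(1+x²) dx.
Integrate LHS: ∫ dy/y² = -1/y.
Integrate RHS via u = 1+x²: 18ln(1+x²) + C.
Result: -1/y = 18ln(1+x²) + C.


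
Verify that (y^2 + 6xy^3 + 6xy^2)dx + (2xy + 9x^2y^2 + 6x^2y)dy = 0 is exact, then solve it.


Check exactness: ∂M/∂y = 2y + 18xy^2 + 12xy and ∂N/∂x = 2y + 18xy^2 + 12xy; equal, so the equation is exact.
Integrate M with respect to x (treating y as constant): ∫M dx = xy^2 + 3x^2y^3 + 3x^2y^2 + h(y).
Differentiate w.r.t. y and set equal to N: all terms match, so h'(y) = 0 and h is a constant absorbed into C.
General solution: xy^2 + 3x^2y^3 + 3x^2y^2 = C.


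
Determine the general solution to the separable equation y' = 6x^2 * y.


Separate variables: dy/y = 6x^2 dx.
Integrate: ln|y| = 2x^3 + C₀.
Exponentiate: y = Ce^(2x^3).


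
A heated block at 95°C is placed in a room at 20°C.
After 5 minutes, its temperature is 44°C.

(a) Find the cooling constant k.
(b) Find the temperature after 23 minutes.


Newton's law: T(t) = T_a + (T₀ - T_a)e^(-kt).
(a) Use T(5) = 44: (44 - 20)/(95 - 20) = e^(-k·5), so k = -ln(0.320)/5 ≈ 0.2279.
(b) Apply k to t = 23: T(23) = 20 + (75)e^(-5.241) ≈ 20.4°C.


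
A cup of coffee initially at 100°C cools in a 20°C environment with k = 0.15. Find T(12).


Newton's law: dT/dt = -k(T - T_a) has solution T(t) = T_a + (T₀ - T_a)e^(-kt).
Plug in T_a = 20, T₀ = 100, k = 0.15, t = 12: T(12) = 20 + (80)e^(-1.80) ≈ 33.2°C.


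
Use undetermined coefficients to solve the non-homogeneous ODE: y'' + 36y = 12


Homogeneous part: r² + 36 = 0 ⇒ r = ±6i, so y_h = C₁cos(6x) + C₂sin(6x).
Try constant y_p = A; plug in: 36A = 12 ⇒ A = 1/3.
General solution: y = C₁cos(6x) + C₂sin(6x) + 1/3.


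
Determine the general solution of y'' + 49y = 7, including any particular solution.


Homogeneous part: r² + 49 = 0 ⇒ r = ±7i, so y_h = C₁cos(7x) + C₂sin(7x).
Try constant y_p = A; plug in: 49A = 7 ⇒ A = 1/7.
General solution: y = C₁cos(7x) + C₂sin(7x) + 1/7.


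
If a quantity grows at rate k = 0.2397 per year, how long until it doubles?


Exponential growth: P(t) = P₀ e^(0.2397t). Set P(t)/P₀ = 2: e^(0.2397t) = 2.
Solve: t = ln(2)/0.2397 ≈ 2.89 years.


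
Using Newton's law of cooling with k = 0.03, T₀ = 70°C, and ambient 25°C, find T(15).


Newton's law: dT/dt = -k(T - T_a) has solution T(t) = T_a + (T₀ - T_a)e^(-kt).
Plug in T_a = 25, T₀ = 70, k = 0.03, t = 15: T(15) = 25 + (45)e^(-0.45) ≈ 53.7°C.


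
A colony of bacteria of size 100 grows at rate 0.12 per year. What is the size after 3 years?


The ODE dP/dt = 0.12P has solution P(t) = P(0)e^(0.12t).
Substitute P(0) = 100 and t = 3: P(3) = 100 e^(0.36) ≈ 143.


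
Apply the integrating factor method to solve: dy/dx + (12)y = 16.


P(x) = 12, Q(x) = 16; integrating factor μ = e^(12x).
(μ y)' = 16e^(12x) ⇒ μ y = (4/3)e^(12x) + C.
Divide by μ: y = 4/3 + Ce^(-12x).


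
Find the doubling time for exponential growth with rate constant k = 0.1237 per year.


Exponential growth: P(t) = P₀ e^(0.1237t). Set P(t)/P₀ = 2: e^(0.1237t) = 2.
Solve: t = ln(2)/0.1237 ≈ 5.60 years.


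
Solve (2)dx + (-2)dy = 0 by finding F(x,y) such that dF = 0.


Check exactness: ∂M/∂y = 0 and ∂N/∂x = 0; equal, so the equation is exact.
Integrate M with respect to x (treating y as constant): ∫M dx = 2x + h(y).
Differentiate w.r.t. y and set equal to N: the x-dependent terms already match, leaving h'(y) = -2. Integrate: h(y) = -2y.
So F(x,y) = 2x - 2y.
General solution: 2x - 2y = C.


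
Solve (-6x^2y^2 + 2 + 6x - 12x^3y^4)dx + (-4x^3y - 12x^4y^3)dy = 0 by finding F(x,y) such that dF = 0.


Check exactness: ∂M/∂y = -12x^2y - 48x^3y^3 and ∂N/∂x = -12x^2y - 48x^3y^3; equal, so the equation is exact.
Integrate M with respect to x (treating y as constant): ∫M dx = -2x^3y^2 + 2x + 3x^2 - 3x^4y^4 + h(y).
Differentiate w.r.t. y and set equal to N: all terms match, so h'(y) = 0 and h is a constant absorbed into C.
General solution: -2x^3y^2 + 2x + 3x^2 - 3x^4y^4 = C.


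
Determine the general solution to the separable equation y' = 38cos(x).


g(y) = 1, so integrate directly: y = ∫ 38cos(x) dx = 38sin(x) + C.


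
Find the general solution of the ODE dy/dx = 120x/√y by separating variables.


Separate: √y dy = 120x dx.
Integrate: (2/3)y^(3/2) = 60x² + C.


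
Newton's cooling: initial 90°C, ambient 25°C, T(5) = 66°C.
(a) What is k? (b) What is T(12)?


Newton's law: T(t) = T_a + (T₀ - T_a)e^(-kt).
(a) Use T(5) = 66: (66 - 25)/(90 - 25) = e^(-k·5), so k = -ln(0.631)/5 ≈ 0.0922.
(b) Apply k to t = 12: T(12) = 25 + (65)e^(-1.106) ≈ 46.5°C.


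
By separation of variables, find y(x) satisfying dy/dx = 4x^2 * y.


Separate variables: dy/y = 4x^2 dx.
Integrate: ln|y| = (4/3)x^3 + C₀.
Exponentiate: y = Ce^((4/3)x^3).


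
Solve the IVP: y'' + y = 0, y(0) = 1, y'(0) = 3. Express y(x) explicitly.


Characteristic roots of r² + 1 = 0 are ±1i, so y = C₁cos(x) + C₂sin(x).
Apply y(0) = 1: C₁ = 1. Differentiate and apply y'(0) = 3: 1·C₂ = 3, so C₂ = 3.
Particular solution: y = cos(x) + 3sin(x).


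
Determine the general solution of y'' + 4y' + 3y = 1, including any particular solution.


Characteristic roots of r² + 4r + 3 = 0 are -1, -3.
y_h = C₁e^(-x) + C₂e^(-3x).
Constant forcing; try y_p = A. Then 3A = 1 ⇒ A = 1/3.
General solution: y = C₁e^(-x) + C₂e^(-3x) + 1/3.


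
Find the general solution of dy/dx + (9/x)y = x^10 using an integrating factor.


P(x) = 9/x ⇒ μ = x^9.
(x^9 y)' = x^9·x^10 = x^19.
Integrate: x^9 y = x^20/(20) + C.
Solve for y: y = (1/20)x^11 + C/x^9.


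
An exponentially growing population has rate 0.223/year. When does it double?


Exponential growth: P(t) = P₀ e^(0.223t). Set P(t)/P₀ = 2: e^(0.223t) = 2.
Solve: t = ln(2)/0.223 ≈ 3.11 years.


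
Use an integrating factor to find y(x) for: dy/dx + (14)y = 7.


P(x) = 14, Q(x) = 7; integrating factor μ = e^(14x).
(μ y)' = 7e^(14x) ⇒ μ y = (1/2)e^(14x) + C.
Divide by μ: y = 1/2 + Ce^(-14x).


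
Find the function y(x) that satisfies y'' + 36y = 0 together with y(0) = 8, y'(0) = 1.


Characteristic roots of r² + 36 = 0 are ±6i, so y = C₁cos(6x) + C₂sin(6x).
Apply y(0) = 8: C₁ = 8. Differentiate and apply y'(0) = 1: 6·C₂ = 1, so C₂ = 1/6.
Particular solution: y = 8cos(6x) + (1/6)sin(6x).


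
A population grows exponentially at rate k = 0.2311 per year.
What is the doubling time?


Exponential growth: P(t) = P₀ e^(0.2311t). Set P(t)/P₀ = 2: e^(0.2311t) = 2.
Solve: t = ln(2)/0.2311 ≈ 3.00 years.


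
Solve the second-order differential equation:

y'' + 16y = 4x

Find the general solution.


Homogeneous: r² + 16 = 0 ⇒ r = ±4i, y_h = C₁cos(4x) + C₂sin(4x).
Polynomial forcing; try y_p = Ax + B. Then y_p'' + 16 y_p = 16(Ax + B) = 4x, so B = 0 and A = 1/4.
General solution: y = C₁cos(4x) + C₂sin(4x) + (1/4)x.


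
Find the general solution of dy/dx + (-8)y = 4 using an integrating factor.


P(x) = -8 ⇒ μ = e^(-8x).
(μ y)' = 4e^(-8x) ⇒ μ y = -(1/2)e^(-8x) + C.
Divide by μ: y = -1/2 + Ce^(8x).


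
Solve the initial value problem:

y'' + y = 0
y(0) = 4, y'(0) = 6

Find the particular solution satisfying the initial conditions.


Characteristic roots of r² + 1 = 0 are ±1i, so y = C₁cos(x) + C₂sin(x).
Apply y(0) = 4: C₁ = 4. Differentiate and apply y'(0) = 6: 1·C₂ = 6, so C₂ = 6.
Particular solution: y = 4cos(x) + 6sin(x).


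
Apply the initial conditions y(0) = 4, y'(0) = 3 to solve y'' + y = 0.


Characteristic roots of r² + 1 = 0 are ±1i, so y = C₁cos(x) + C₂sin(x).
Apply y(0) = 4: C₁ = 4. Differentiate and apply y'(0) = 3: 1·C₂ = 3, so C₂ = 3.
Particular solution: y = 4cos(x) + 3sin(x).


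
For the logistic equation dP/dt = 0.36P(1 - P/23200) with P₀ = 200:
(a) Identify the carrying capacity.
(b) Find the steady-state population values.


Logistic ODE dP/dt = 0.36P(1 - P/23200) has equilibria where dP/dt = 0, i.e. P = 0 or P = 23200.
The coefficient (1 - P/K) = 0 when P = K, identifying K = 23200 as the carrying capacity.
(a) K = 23200; (b) equilibria P = 0 and P = 23200.


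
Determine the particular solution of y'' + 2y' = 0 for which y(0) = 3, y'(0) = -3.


Characteristic roots of r² + 2r = 0 are 0, -2.
General solution y = c₁ + c₂ e^(-2x).
Apply y(0) = 3: c₁ + c₂ = 3. Apply y'(0) = -3: 0 c₁ - 2 c₂ = -3.
Solve: c₁ = 3/2, c₂ = 3/2.
Particular solution: y = 3/2 + (3/2)e^(-2x).


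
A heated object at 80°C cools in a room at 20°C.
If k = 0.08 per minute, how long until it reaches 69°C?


From T(t) = T_a + (T₀ - T_a)e^(-kt), set T(t) = 69:
(69 - 20) / (80 - 20) = e^(-0.08t), so t = -ln(0.817)/0.08 ≈ 2.5 minutes.


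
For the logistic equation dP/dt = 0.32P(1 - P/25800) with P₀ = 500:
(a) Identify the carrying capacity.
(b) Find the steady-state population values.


Logistic ODE dP/dt = 0.32P(1 - P/25800) has equilibria where dP/dt = 0, i.e. P = 0 or P = 25800.
The coefficient (1 - P/K) = 0 when P = K, identifying K = 25800 as the carrying capacity.
(a) K = 25800; (b) equilibria P = 0 and P = 25800.


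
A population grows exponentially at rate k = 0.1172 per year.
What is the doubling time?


Exponential growth: P(t) = P₀ e^(0.1172t). Set P(t)/P₀ = 2: e^(0.1172t) = 2.
Solve: t = ln(2)/0.1172 ≈ 5.91 years.


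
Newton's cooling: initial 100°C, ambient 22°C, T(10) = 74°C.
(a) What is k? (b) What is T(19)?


Newton's law: T(t) = T_a + (T₀ - T_a)e^(-kt).
(a) Use T(10) = 74: (74 - 22)/(100 - 22) = e^(-k·10), so k = -ln(0.667)/10 ≈ 0.0405.
(b) Apply k to t = 19: T(19) = 22 + (78)e^(-0.770) ≈ 58.1°C.


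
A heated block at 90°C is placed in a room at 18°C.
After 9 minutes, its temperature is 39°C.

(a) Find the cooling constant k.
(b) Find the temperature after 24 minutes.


Newton's law: T(t) = T_a + (T₀ - T_a)e^(-kt).
(a) Use T(9) = 39: (39 - 18)/(90 - 18) = e^(-k·9), so k = -ln(0.292)/9 ≈ 0.1369.
(b) Apply k to t = 24: T(24) = 18 + (72)e^(-3.286) ≈ 20.7°C.


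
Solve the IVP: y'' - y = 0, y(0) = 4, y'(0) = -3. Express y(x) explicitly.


Characteristic roots of r² - 1 = 0 are 1, -1.
General solution y = c₁ e^(x) + c₂ e^(-x).
Apply y(0) = 4: c₁ + c₂ = 4. Apply y'(0) = -3: 1 c₁ - 1 c₂ = -3.
Solve: c₁ = 1/2, c₂ = 7/2.
Particular solution: y = (1/2)e^(x) + (7/2)e^(-x).


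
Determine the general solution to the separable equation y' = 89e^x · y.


Separate variables: dy/y = 89e^x dx.
Integrate: ln|y| = 89e^x + C₀.
Exponentiate: y = Ce^(89e^x).


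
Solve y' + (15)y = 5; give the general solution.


P(x) = 15, Q(x) = 5; integrating factor μ = e^(15x).
(μ y)' = 5e^(15x) ⇒ μ y = (1/3)e^(15x) + C.
Divide by μ: y = 1/3 + Ce^(-15x).


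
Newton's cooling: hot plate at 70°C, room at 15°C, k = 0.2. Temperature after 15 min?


Newton's law: dT/dt = -k(T - T_a) has solution T(t) = T_a + (T₀ - T_a)e^(-kt).
Plug in T_a = 15, T₀ = 70, k = 0.2, t = 15: T(15) = 15 + (55)e^(-3.00) ≈ 17.7°C.


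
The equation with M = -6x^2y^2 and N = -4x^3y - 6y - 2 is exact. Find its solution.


Check exactness: ∂M/∂y = -12x^2y and ∂N/∂x = -12x^2y; equal, so the equation is exact.
Integrate M with respect to x (treating y as constant): ∫M dx = -2x^3y^2 + h(y).
Differentiate w.r.t. y and set equal to N: the x-dependent terms already match, leaving h'(y) = -6y - 2. Integrate: h(y) = -3y^2 - 2y.
So F(x,y) = -2x^3y^2 - 3y^2 - 2y.
General solution: -2x^3y^2 - 3y^2 - 2y = C.


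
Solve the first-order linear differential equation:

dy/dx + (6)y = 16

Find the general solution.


P(x) = 6, Q(x) = 16; integrating factor μ = e^(6x).
(μ y)' = 16e^(6x) ⇒ μ y = (8/3)e^(6x) + C.
Divide by μ: y = 8/3 + Ce^(-6x).


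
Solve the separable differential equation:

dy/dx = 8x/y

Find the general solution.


Separate variables: y dy = 8x dx.
Integrate both sides: y²/2 = 4x^2 + C₀.
Multiply by 2: y² = 8x^2 + C.


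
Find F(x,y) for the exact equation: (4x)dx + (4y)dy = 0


Check exactness: ∂M/∂y = 0 and ∂N/∂x = 0; equal, so the equation is exact.
Integrate M with respect to x (treating y as constant): ∫M dx = 2x^2 + h(y).
Differentiate w.r.t. y and set equal to N: the x-dependent terms already match, leaving h'(y) = 4y. Integrate: h(y) = 2y^2.
So F(x,y) = 2y^2 + 2x^2.
General solution: 2y^2 + 2x^2 = C.


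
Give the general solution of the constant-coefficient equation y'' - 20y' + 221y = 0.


Characteristic equation: r² - 20r + 221 = 0.
Discriminant is negative; roots r = 10 ± 11i (complex conjugate pair).
General solution uses e^(α x)(C₁ cos(β x) + C₂ sin(β x)): y = e^(10x)(C₁cos(11x) + C₂sin(11x)).


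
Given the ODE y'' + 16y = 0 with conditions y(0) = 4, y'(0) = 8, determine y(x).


Characteristic roots of r² + 16 = 0 are ±4i, so y = C₁cos(4x) + C₂sin(4x).
Apply y(0) = 4: C₁ = 4. Differentiate and apply y'(0) = 8: 4·C₂ = 8, so C₂ = 2.
Particular solution: y = 4cos(4x) + 2sin(4x).


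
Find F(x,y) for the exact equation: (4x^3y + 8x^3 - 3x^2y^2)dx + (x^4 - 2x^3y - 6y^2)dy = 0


Check exactness: ∂M/∂y = 4x^3 - 6x^2y and ∂N/∂x = 4x^3 - 6x^2y; equal, so the equation is exact.
Integrate M with respect to x (treating y as constant): ∫M dx = x^4y + 2x^4 - x^3y^2 + h(y).
Differentiate w.r.t. y and set equal to N: the x-dependent terms already match, leaving h'(y) = -6y^2. Integrate: h(y) = -2y^3.
So F(x,y) = x^4y + 2x^4 - x^3y^2 - 2y^3.
General solution: x^4y + 2x^4 - x^3y^2 - 2y^3 = C.


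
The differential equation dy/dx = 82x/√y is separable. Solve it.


Separate: √y dy = 82x dx.
Integrate: (2/3)y^(3/2) = 41x² + C.


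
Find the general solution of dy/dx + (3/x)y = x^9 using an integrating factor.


P(x) = 3/x ⇒ μ = x^3.
(x^3 y)' = x^3·x^9 = x^12.
Integrate: x^3 y = x^13/(13) + C.
Solve for y: y = (1/13)x^10 + C/x^3.


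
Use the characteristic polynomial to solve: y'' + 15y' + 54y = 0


Characteristic equation: r² + 15r + 54 = 0.
Factor: (r + 6)(r + 9) = 0 ⇒ r = -6, -9 (distinct real).
General solution: y = C₁e^(-6x) + C₂e^(-9x).


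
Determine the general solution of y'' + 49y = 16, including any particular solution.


Homogeneous part: r² + 49 = 0 ⇒ r = ±7i, so y_h = C₁cos(7x) + C₂sin(7x).
Try constant y_p = A; plug in: 49A = 16 ⇒ A = 16/49.
General solution: y = C₁cos(7x) + C₂sin(7x) + 16/49.


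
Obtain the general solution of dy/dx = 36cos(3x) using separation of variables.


g(y) = 1, so integrate directly: y = ∫ 36cos(3x) dx = 12sin(3x) + C.


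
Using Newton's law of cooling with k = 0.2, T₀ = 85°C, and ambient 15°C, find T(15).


Newton's law: dT/dt = -k(T - T_a) has solution T(t) = T_a + (T₀ - T_a)e^(-kt).
Plug in T_a = 15, T₀ = 85, k = 0.2, t = 15: T(15) = 15 + (70)e^(-3.00) ≈ 18.5°C.


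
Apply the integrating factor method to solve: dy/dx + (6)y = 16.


P(x) = 6, Q(x) = 16; integrating factor μ = e^(6x).
(μ y)' = 16e^(6x) ⇒ μ y = (8/3)e^(6x) + C.
Divide by μ: y = 8/3 + Ce^(-6x).


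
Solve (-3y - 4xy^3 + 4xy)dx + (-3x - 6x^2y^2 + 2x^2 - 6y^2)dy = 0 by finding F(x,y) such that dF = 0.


Check exactness: ∂M/∂y = -3 - 12xy^2 + 4x and ∂N/∂x = -3 - 12xy^2 + 4x; equal, so the equation is exact.
Integrate M with respect to x (treating y as constant): ∫M dx = -3xy - 2x^2y^3 + 2x^2y + h(y).
Differentiate w.r.t. y and set equal to N: the x-dependent terms already match, leaving h'(y) = -6y^2. Integrate: h(y) = -2y^3.
So F(x,y) = -3xy - 2x^2y^3 + 2x^2y - 2y^3.
General solution: -3xy - 2x^2y^3 + 2x^2y - 2y^3 = C.


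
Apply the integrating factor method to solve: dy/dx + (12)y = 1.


P(x) = 12, Q(x) = 1; integrating factor μ = e^(12x).
(μ y)' = e^(12x) ⇒ μ y = (1/12)e^(12x) + C.
Divide by μ: y = 1/12 + Ce^(-12x).


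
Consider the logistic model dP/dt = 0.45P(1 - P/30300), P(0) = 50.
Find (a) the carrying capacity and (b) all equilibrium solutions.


Logistic ODE dP/dt = 0.45P(1 - P/30300) has equilibria where dP/dt = 0, i.e. P = 0 or P = 30300.
The coefficient (1 - P/K) = 0 when P = K, identifying K = 30300 as the carrying capacity.
(a) K = 30300; (b) equilibria P = 0 and P = 30300.


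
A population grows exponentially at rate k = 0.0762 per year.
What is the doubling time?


Exponential growth: P(t) = P₀ e^(0.0762t). Set P(t)/P₀ = 2: e^(0.0762t) = 2.
Solve: t = ln(2)/0.0762 ≈ 9.10 years.


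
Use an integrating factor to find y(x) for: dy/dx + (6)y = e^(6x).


P(x) = 6 ⇒ μ = e^(6x).
(μ y)' = e^(12x) ⇒ μ y = (1/12)e^(12x) + C.
Divide by μ: y = (1/12)e^(6x) + Ce^(-6x).


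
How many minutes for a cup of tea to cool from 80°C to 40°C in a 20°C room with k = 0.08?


From T(t) = T_a + (T₀ - T_a)e^(-kt), set T(t) = 40:
(40 - 20) / (80 - 20) = e^(-0.08t), so t = -ln(0.333)/0.08 ≈ 13.7 minutes.


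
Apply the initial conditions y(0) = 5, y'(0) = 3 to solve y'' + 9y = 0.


Characteristic roots of r² + 9 = 0 are ±3i, so y = C₁cos(3x) + C₂sin(3x).
Apply y(0) = 5: C₁ = 5. Differentiate and apply y'(0) = 3: 3·C₂ = 3, so C₂ = 1.
Particular solution: y = 5cos(3x) + sin(3x).


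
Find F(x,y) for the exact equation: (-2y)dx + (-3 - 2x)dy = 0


Check exactness: ∂M/∂y = -2 and ∂N/∂x = -2; equal, so the equation is exact.
Integrate M with respect to x (treating y as constant): ∫M dx = -2xy + h(y).
Differentiate w.r.t. y and set equal to N: the x-dependent terms already match, leaving h'(y) = -3. Integrate: h(y) = -3y.
So F(x,y) = -3y - 2xy.
General solution: -3y - 2xy = C.


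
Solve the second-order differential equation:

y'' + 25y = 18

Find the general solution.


Homogeneous part: r² + 25 = 0 ⇒ r = ±5i, so y_h = C₁cos(5x) + C₂sin(5x).
Try constant y_p = A; plug in: 25A = 18 ⇒ A = 18/25.
General solution: y = C₁cos(5x) + C₂sin(5x) + 18/25.


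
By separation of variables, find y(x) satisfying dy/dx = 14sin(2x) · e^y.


Separate: e^(-y) dy = 14sin(2x) dx.
Integrate: -e^(-y) = -7cos(2x) + C₀.
Rearrange: e^(-y) = 7cos(2x) + C.


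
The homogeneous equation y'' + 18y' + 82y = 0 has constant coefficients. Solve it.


Characteristic equation: r² + 18r + 82 = 0.
Discriminant is negative; roots r = -9 ± 1i (complex conjugate pair).
General solution uses e^(α x)(C₁ cos(β x) + C₂ sin(β x)): y = e^(-9x)(C₁cos(x) + C₂sin(x)).


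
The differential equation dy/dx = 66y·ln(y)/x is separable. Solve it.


Separate: dy/[y ln(y)] = 66 dx/x.
Substitute u = ln(y): du/u = 66 dx/x.
Integrate: ln|ln(y)| = 66ln|x| + C₀, hence ln(y) = C·x^66.


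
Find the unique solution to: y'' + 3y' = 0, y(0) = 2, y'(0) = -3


Characteristic roots of r² + 3r = 0 are 0, -3.
General solution y = c₁ + c₂ e^(-3x).
Apply y(0) = 2: c₁ + c₂ = 2. Apply y'(0) = -3: 0 c₁ - 3 c₂ = -3.
Solve: c₁ = 1, c₂ = 1.
Particular solution: y = 1 + e^(-3x).


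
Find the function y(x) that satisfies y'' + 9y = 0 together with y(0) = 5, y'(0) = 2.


Characteristic roots of r² + 9 = 0 are ±3i, so y = C₁cos(3x) + C₂sin(3x).
Apply y(0) = 5: C₁ = 5. Differentiate and apply y'(0) = 2: 3·C₂ = 2, so C₂ = 2/3.
Particular solution: y = 5cos(3x) + (2/3)sin(3x).


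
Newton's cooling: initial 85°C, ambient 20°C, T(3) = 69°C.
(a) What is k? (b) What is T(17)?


Newton's law: T(t) = T_a + (T₀ - T_a)e^(-kt).
(a) Use T(3) = 69: (69 - 20)/(85 - 20) = e^(-k·3), so k = -ln(0.754)/3 ≈ 0.0942.
(b) Apply k to t = 17: T(17) = 20 + (65)e^(-1.601) ≈ 33.1°C.


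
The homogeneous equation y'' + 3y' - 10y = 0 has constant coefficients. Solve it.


Characteristic equation: r² + 3r - 10 = 0.
Factor: (r + 5)(r - 2) = 0 ⇒ r = -5, 2 (distinct real).
General solution: y = C₁e^(-5x) + C₂e^(2x).


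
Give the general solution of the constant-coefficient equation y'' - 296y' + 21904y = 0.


Characteristic equation: r² - 296r + 21904 = 0, i.e. (r - 148)² = 0.
Repeated root r = 148; include an x factor for the second linearly independent solution.
General solution: y = (C₁ + C₂x)e^(148x).


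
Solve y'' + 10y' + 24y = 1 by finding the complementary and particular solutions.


Characteristic roots of r² + 10r + 24 = 0 are -4, -6.
y_h = C₁e^(-4x) + C₂e^(-6x).
Constant forcing; try y_p = A. Then 24A = 1 ⇒ A = 1/24.
General solution: y = C₁e^(-4x) + C₂e^(-6x) + 1/24.


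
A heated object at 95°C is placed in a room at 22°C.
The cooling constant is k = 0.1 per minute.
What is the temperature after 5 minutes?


Newton's law: dT/dt = -k(T - T_a) has solution T(t) = T_a + (T₀ - T_a)e^(-kt).
Plug in T_a = 22, T₀ = 95, k = 0.1, t = 5: T(5) = 22 + (73)e^(-0.50) ≈ 66.3°C.


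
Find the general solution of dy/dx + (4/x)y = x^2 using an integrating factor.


P(x) = 4/x ⇒ μ = x^4.
(x^4 y)' = x^4·x^2 = x^6.
Integrate: x^4 y = x^7/(7) + C.
Solve for y: y = (1/7)x^3 + C/x^4.


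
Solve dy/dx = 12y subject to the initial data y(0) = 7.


General solution of y' = 12y is y = Ce^(12x).
Apply y(0) = 7: C = 7.
Particular solution: y = 7e^(12x).


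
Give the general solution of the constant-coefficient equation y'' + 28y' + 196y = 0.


Characteristic equation: r² + 28r + 196 = 0, i.e. (r + 14)² = 0.
Repeated root r = -14; include an x factor for the second linearly independent solution.
General solution: y = (C₁ + C₂x)e^(-14x).


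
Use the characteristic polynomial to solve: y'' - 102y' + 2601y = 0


Characteristic equation: r² - 102r + 2601 = 0, i.e. (r - 51)² = 0.
Repeated root r = 51; include an x factor for the second linearly independent solution.
General solution: y = (C₁ + C₂x)e^(51x).


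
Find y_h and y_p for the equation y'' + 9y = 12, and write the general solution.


Homogeneous part: r² + 9 = 0 ⇒ r = ±3i, so y_h = C₁cos(3x) + C₂sin(3x).
Try constant y_p = A; plug in: 9A = 12 ⇒ A = 4/3.
General solution: y = C₁cos(3x) + C₂sin(3x) + 4/3.


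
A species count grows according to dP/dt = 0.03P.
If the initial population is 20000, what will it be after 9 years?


The ODE dP/dt = 0.03P has solution P(t) = P(0)e^(0.03t).
Substitute P(0) = 20000 and t = 9: P(9) = 20000 e^(0.27) ≈ 26199.


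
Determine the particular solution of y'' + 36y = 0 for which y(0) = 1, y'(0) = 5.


Characteristic roots of r² + 36 = 0 are ±6i, so y = C₁cos(6x) + C₂sin(6x).
Apply y(0) = 1: C₁ = 1. Differentiate and apply y'(0) = 5: 6·C₂ = 5, so C₂ = 5/6.
Particular solution: y = cos(6x) + (5/6)sin(6x).


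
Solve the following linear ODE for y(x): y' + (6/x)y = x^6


P(x) = 6/x ⇒ μ = x^6.
(x^6 y)' = x^12 ⇒ x^6 y = x^13/(13) + C.
Solve for y: y = (1/13)x^7 + C/x^6.


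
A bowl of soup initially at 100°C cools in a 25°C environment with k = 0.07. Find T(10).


Newton's law: dT/dt = -k(T - T_a) has solution T(t) = T_a + (T₀ - T_a)e^(-kt).
Plug in T_a = 25, T₀ = 100, k = 0.07, t = 10: T(10) = 25 + (75)e^(-0.70) ≈ 62.2°C.


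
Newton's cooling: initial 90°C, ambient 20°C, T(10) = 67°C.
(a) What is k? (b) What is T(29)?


Newton's law: T(t) = T_a + (T₀ - T_a)e^(-kt).
(a) Use T(10) = 67: (67 - 20)/(90 - 20) = e^(-k·10), so k = -ln(0.671)/10 ≈ 0.0398.
(b) Apply k to t = 29: T(29) = 20 + (70)e^(-1.155) ≈ 42.0°C.


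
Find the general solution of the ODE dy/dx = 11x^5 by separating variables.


Integrate both sides with respect to x: y = ∫ 11x^5 dx = (11/6)x^6 + C.


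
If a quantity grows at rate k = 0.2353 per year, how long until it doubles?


Exponential growth: P(t) = P₀ e^(0.2353t). Set P(t)/P₀ = 2: e^(0.2353t) = 2.
Solve: t = ln(2)/0.2353 ≈ 2.95 years.


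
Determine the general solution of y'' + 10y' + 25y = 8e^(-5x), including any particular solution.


Characteristic polynomial (r + 5)² = 0; repeated root r = -5.
y_h = (C₁ + C₂x)e^(-5x). Forcing matches the repeated root (resonance), so try y_p = Ax² e^(-5x).
Substitute and solve for A: 2A = 8, so A = 4.
General solution: y = (C₁ + C₂x + 4x²)e^(-5x).


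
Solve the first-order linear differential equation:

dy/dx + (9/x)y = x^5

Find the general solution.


P(x) = 9/x ⇒ μ = x^9.
(x^9 y)' = x^9·x^5 = x^14.
Integrate: x^9 y = x^15/(15) + C.
Solve for y: y = (1/15)x^6 + C/x^9.


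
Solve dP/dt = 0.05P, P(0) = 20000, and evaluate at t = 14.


The ODE dP/dt = 0.05P has solution P(t) = P(0)e^(0.05t).
Substitute P(0) = 20000 and t = 14: P(14) = 20000 e^(0.70) ≈ 40275.


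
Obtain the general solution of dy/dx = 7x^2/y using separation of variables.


Separate variables: y dy = 7x^2 dx.
Integrate both sides: y²/2 = (7/3)x^3 + C₀.
Multiply by 2: y² = (14/3)x^3 + C.


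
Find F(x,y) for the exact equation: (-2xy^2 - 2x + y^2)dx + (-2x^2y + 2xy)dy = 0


Check exactness: ∂M/∂y = -4xy + 2y and ∂N/∂x = -4xy + 2y; equal, so the equation is exact.
Integrate M with respect to x (treating y as constant): ∫M dx = -x^2y^2 - x^2 + xy^2 + h(y).
Differentiate w.r.t. y and set equal to N: all terms match, so h'(y) = 0 and h is a constant absorbed into C.
General solution: -x^2y^2 - x^2 + xy^2 = C.


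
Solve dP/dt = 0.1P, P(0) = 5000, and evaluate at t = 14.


The ODE dP/dt = 0.1P has solution P(t) = P(0)e^(0.1t).
Substitute P(0) = 5000 and t = 14: P(14) = 5000 e^(1.40) ≈ 20276.


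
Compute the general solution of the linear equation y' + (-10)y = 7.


P(x) = -10 ⇒ μ = e^(-10x).
(μ y)' = 7e^(-10x) ⇒ μ y = -(7/10)e^(-10x) + C.
Divide by μ: y = -7/10 + Ce^(10x).


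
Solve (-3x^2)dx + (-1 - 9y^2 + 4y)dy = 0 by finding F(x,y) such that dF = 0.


Check exactness: ∂M/∂y = 0 and ∂N/∂x = 0; equal, so the equation is exact.
Integrate M with respect to x (treating y as constant): ∫M dx = -x^3 + h(y).
Differentiate w.r.t. y and set equal to N: the x-dependent terms already match, leaving h'(y) = -1 - 9y^2 + 4y. Integrate: h(y) = -y - 3y^3 + 2y^2.
So F(x,y) = -y - x^3 - 3y^3 + 2y^2.
General solution: -y - x^3 - 3y^3 + 2y^2 = C.


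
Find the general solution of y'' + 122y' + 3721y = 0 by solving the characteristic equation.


Characteristic equation: r² + 122r + 3721 = 0, i.e. (r + 61)² = 0.
Repeated root r = -61; include an x factor for the second linearly independent solution.
General solution: y = (C₁ + C₂x)e^(-61x).


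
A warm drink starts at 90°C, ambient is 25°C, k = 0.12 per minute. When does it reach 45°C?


From T(t) = T_a + (T₀ - T_a)e^(-kt), set T(t) = 45:
(45 - 25) / (90 - 25) = e^(-0.12t), so t = -ln(0.308)/0.12 ≈ 9.8 minutes.


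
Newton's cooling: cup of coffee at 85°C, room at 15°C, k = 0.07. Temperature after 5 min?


Newton's law: dT/dt = -k(T - T_a) has solution T(t) = T_a + (T₀ - T_a)e^(-kt).
Plug in T_a = 15, T₀ = 85, k = 0.07, t = 5: T(5) = 15 + (70)e^(-0.35) ≈ 64.3°C.


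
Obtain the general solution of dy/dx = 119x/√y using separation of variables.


Separate: √y dy = 119x dx.
Integrate: (2/3)y^(3/2) = (119/2)x² + C.


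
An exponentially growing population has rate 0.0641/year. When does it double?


Exponential growth: P(t) = P₀ e^(0.0641t). Set P(t)/P₀ = 2: e^(0.0641t) = 2.
Solve: t = ln(2)/0.0641 ≈ 10.81 years.


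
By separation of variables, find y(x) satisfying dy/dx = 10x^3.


Integrate both sides with respect to x: y = ∫ 10x^3 dx = (5/2)x^4 + C.


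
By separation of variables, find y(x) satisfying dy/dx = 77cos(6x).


g(y) = 1, so integrate directly: y = ∫ 77cos(6x) dx = (77/6)sin(6x) + C.


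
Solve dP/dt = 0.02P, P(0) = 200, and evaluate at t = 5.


The ODE dP/dt = 0.02P has solution P(t) = P(0)e^(0.02t).
Substitute P(0) = 200 and t = 5: P(5) = 200 e^(0.10) ≈ 221.


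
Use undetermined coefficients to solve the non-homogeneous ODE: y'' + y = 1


Homogeneous part: r² + 1 = 0 ⇒ r = ±1i, so y_h = C₁cos(x) + C₂sin(x).
Try constant y_p = A; plug in: 1A = 1 ⇒ A = 1.
General solution: y = C₁cos(x) + C₂sin(x) + 1.


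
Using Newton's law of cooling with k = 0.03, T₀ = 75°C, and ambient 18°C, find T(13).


Newton's law: dT/dt = -k(T - T_a) has solution T(t) = T_a + (T₀ - T_a)e^(-kt).
Plug in T_a = 18, T₀ = 75, k = 0.03, t = 13: T(13) = 18 + (57)e^(-0.39) ≈ 56.6°C.


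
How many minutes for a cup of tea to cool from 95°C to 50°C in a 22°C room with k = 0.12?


From T(t) = T_a + (T₀ - T_a)e^(-kt), set T(t) = 50:
(50 - 22) / (95 - 22) = e^(-0.12t), so t = -ln(0.384)/0.12 ≈ 8.0 minutes.
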